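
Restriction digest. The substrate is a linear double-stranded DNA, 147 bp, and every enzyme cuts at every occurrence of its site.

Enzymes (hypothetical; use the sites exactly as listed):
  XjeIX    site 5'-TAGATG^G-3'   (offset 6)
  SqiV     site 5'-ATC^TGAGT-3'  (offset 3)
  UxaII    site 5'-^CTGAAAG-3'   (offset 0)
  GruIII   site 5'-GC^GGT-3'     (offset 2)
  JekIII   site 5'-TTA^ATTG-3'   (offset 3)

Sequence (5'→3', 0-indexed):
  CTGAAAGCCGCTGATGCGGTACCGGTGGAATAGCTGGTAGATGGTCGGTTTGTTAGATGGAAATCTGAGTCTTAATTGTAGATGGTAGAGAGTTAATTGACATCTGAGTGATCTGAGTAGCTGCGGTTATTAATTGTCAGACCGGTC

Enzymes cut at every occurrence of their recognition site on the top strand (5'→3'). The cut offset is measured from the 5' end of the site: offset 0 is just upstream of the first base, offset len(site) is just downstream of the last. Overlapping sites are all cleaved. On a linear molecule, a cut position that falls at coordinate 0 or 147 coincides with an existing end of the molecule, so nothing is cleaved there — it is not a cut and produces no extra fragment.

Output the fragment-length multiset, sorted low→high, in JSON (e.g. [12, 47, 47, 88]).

Scan for sites:
  XjeIX (TAGATGG, off=6): starts [37, 53, 78] → cuts [43, 59, 84]
  SqiV (ATCTGAGT, off=3): starts [62, 101, 110] → cuts [65, 104, 113]
  UxaII (CTGAAAG, off=0): starts [0] → cuts [] (position 0 is a terminus of the linear molecule — no cut)
  GruIII (GCGGT, off=2): starts [15, 122] → cuts [17, 124]
  JekIII (TTAATTG, off=3): starts [71, 92, 129] → cuts [74, 95, 132]

All cut coordinates (distinct, sorted): [17, 43, 59, 65, 74, 84, 95, 104, 113, 124, 132]

Fragments:
  [0,17): 17 bp
  [17,43): 26 bp
  [43,59): 16 bp
  [59,65): 6 bp
  [65,74): 9 bp
  [74,84): 10 bp
  [84,95): 11 bp
  [95,104): 9 bp
  [104,113): 9 bp
  [113,124): 11 bp
  [124,132): 8 bp
  [132,147): 15 bp

[6,8,9,9,9,10,11,11,15,16,17,26]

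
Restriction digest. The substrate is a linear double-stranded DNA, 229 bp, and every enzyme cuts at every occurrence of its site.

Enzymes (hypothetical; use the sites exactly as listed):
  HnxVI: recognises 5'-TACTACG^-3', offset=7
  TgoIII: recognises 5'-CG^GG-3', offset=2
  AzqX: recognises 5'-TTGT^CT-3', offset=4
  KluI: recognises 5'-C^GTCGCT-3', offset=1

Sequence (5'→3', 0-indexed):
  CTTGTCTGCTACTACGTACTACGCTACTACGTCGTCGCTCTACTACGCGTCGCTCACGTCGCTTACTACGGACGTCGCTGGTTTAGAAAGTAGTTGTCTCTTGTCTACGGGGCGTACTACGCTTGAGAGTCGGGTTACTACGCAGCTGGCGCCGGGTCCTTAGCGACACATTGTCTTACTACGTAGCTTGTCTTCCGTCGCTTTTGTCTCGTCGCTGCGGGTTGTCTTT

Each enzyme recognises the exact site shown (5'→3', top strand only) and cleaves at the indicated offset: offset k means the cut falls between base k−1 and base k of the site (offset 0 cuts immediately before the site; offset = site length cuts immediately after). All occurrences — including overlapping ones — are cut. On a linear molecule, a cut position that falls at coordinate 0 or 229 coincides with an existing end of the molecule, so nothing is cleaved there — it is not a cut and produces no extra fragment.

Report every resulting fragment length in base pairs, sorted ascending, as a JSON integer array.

[1,2,3,3,4,5,5,5,6,7,7,8,8,9,9,9,10,11,11,11,12,12,13,14,20,24]

Site scan:
  HnxVI (TACTACG, off=7): starts [9, 16, 24, 40, 63, 114, 135, 176] → cuts [16, 23, 31, 47, 70, 121, 142, 183]
  TgoIII (CGGG, off=2): starts [107, 130, 152, 217] → cuts [109, 132, 154, 219]
  AzqX (TTGTCT, off=4): starts [1, 93, 100, 170, 187, 203, 221] → cuts [5, 97, 104, 174, 191, 207, 225]
  KluI (CGTCGCT, off=1): starts [32, 47, 56, 72, 195, 209] → cuts [33, 48, 57, 73, 196, 210]

Pooled cuts: [5, 16, 23, 31, 33, 47, 48, 57, 70, 73, 97, 104, 109, 121, 132, 142, 154, 174, 183, 191, 196, 207, 210, 219, 225]

Fragment lengths:
  [0,5): 5 bp
  [5,16): 11 bp
  [16,23): 7 bp
  [23,31): 8 bp
  [31,33): 2 bp
  [33,47): 14 bp
  [47,48): 1 bp
  [48,57): 9 bp
  [57,70): 13 bp
  [70,73): 3 bp
  [73,97): 24 bp
  [97,104): 7 bp
  [104,109): 5 bp
  [109,121): 12 bp
  [121,132): 11 bp
  [132,142): 10 bp
  [142,154): 12 bp
  [154,174): 20 bp
  [174,183): 9 bp
  [183,191): 8 bp
  [191,196): 5 bp
  [196,207): 11 bp
  [207,210): 3 bp
  [210,219): 9 bp
  [219,225): 6 bp
  [225,229): 4 bp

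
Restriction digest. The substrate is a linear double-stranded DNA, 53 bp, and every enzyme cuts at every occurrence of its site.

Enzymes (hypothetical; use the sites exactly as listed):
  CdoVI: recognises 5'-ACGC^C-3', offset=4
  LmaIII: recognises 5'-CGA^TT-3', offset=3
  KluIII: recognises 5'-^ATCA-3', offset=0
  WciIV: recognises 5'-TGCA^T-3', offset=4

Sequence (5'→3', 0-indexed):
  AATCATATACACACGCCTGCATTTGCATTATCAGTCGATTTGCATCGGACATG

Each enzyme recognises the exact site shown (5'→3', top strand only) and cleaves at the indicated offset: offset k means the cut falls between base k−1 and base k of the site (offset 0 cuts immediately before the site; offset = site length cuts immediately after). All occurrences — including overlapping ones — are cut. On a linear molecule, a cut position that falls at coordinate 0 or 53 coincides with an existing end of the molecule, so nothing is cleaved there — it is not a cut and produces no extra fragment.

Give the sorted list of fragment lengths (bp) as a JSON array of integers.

Scan for sites:
  CdoVI (ACGCC, off=4): starts [12] → cuts [16]
  LmaIII (CGATT, off=3): starts [35] → cuts [38]
  KluIII (ATCA, off=0): starts [1, 29] → cuts [1, 29]
  WciIV (TGCAT, off=4): starts [17, 23, 40] → cuts [21, 27, 44]

Pooled cuts: [1, 16, 21, 27, 29, 38, 44]

Fragment lengths:
  [0,1): 1 bp
  [1,16): 15 bp
  [16,21): 5 bp
  [21,27): 6 bp
  [27,29): 2 bp
  [29,38): 9 bp
  [38,44): 6 bp
  [44,53): 9 bp

[1,2,5,6,6,9,9,15]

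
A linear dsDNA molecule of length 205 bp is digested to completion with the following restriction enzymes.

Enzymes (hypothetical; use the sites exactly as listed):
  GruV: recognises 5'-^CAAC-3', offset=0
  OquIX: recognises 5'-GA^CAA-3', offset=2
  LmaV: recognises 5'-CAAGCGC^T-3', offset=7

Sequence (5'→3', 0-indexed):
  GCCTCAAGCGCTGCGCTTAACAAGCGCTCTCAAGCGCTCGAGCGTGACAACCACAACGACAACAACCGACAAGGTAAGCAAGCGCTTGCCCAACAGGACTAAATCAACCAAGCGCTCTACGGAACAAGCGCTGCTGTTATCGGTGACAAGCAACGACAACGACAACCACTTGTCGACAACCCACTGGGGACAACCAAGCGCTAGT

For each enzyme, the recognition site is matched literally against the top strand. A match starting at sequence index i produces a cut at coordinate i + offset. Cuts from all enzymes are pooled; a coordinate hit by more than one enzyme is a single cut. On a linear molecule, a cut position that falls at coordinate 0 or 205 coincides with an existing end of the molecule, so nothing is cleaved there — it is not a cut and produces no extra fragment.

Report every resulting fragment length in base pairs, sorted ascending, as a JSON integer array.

Scan for sites:
  GruV CAAC/0: at [47, 53, 59, 62, 90, 104, 150, 156, 162, 176, 190] ⇒ [47, 53, 59, 62, 90, 104, 150, 156, 162, 176, 190]
  OquIX GACAA/2: at [45, 57, 67, 144, 154, 160, 174, 188] ⇒ [47, 59, 69, 146, 156, 162, 176, 190]
  LmaV CAAGCGCT/7: at [4, 20, 30, 78, 108, 124, 194] ⇒ [11, 27, 37, 85, 115, 131, 201]

All cut coordinates (distinct, sorted): [11, 27, 37, 47, 53, 59, 62, 69, 85, 90, 104, 115, 131, 146, 150, 156, 162, 176, 190, 201]

Fragment lengths:
  [0,11): 11 bp
  [11,27): 16 bp
  [27,37): 10 bp
  [37,47): 10 bp
  [47,53): 6 bp
  [53,59): 6 bp
  [59,62): 3 bp
  [62,69): 7 bp
  [69,85): 16 bp
  [85,90): 5 bp
  [90,104): 14 bp
  [104,115): 11 bp
  [115,131): 16 bp
  [131,146): 15 bp
  [146,150): 4 bp
  [150,156): 6 bp
  [156,162): 6 bp
  [162,176): 14 bp
  [176,190): 14 bp
  [190,201): 11 bp
  [201,205): 4 bp

[3,4,4,5,6,6,6,6,7,10,10,11,11,11,14,14,14,15,16,16,16]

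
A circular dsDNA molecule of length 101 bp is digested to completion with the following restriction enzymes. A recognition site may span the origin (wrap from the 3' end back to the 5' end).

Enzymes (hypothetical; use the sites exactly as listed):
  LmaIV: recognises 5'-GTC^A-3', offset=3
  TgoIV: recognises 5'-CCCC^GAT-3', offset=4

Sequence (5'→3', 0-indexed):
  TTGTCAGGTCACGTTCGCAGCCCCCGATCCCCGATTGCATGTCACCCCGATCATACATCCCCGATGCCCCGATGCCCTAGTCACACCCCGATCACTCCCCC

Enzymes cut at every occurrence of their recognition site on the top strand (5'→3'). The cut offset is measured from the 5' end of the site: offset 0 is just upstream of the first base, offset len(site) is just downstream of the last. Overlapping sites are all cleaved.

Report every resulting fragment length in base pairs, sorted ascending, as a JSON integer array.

[5,5,7,7,8,11,12,14,15,17]

Scan for sites:
  LmaIV (GTCA, off=3): starts [2, 7, 40, 79] → cuts [5, 10, 43, 82]
  TgoIV (CCCCGAT, off=4): starts [21, 28, 44, 58, 66, 85] → cuts [25, 32, 48, 62, 70, 89]

Pooled cuts: [5, 10, 25, 32, 43, 48, 62, 70, 82, 89]

Fragments:
  5→10: 5 bp
  10→25: 15 bp
  25→32: 7 bp
  32→43: 11 bp
  43→48: 5 bp
  48→62: 14 bp
  62→70: 8 bp
  70→82: 12 bp
  82→89: 7 bp
  89→5 (wrap): 101-89+5 = 17 bp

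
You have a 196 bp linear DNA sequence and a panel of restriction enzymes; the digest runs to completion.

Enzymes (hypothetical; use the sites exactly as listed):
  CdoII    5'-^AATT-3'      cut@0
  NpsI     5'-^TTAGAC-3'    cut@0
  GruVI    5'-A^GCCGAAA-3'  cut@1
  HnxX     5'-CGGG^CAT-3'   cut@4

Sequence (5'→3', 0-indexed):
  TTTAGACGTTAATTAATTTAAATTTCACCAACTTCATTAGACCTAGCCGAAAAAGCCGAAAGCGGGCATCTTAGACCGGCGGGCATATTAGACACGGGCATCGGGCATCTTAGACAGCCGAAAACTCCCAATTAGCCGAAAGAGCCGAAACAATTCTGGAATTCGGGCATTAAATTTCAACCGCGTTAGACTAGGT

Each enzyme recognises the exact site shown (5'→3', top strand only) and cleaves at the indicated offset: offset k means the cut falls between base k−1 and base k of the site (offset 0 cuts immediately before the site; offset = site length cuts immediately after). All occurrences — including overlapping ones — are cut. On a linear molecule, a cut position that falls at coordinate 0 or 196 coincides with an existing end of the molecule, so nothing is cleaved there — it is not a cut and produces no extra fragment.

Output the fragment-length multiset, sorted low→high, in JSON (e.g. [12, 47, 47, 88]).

Site scan:
  CdoII (AATT, off=0): starts [10, 14, 20, 129, 151, 159, 172] → cuts [10, 14, 20, 129, 151, 159, 172]
  NpsI (TTAGAC, off=0): starts [1, 36, 70, 87, 109, 185] → cuts [1, 36, 70, 87, 109, 185]
  GruVI (AGCCGAAA, off=1): starts [44, 53, 115, 133, 142] → cuts [45, 54, 116, 134, 143]
  HnxX (CGGGCAT, off=4): starts [62, 79, 94, 101, 163] → cuts [66, 83, 98, 105, 167]

Pooled cuts: [1, 10, 14, 20, 36, 45, 54, 66, 70, 83, 87, 98, 105, 109, 116, 129, 134, 143, 151, 159, 167, 172, 185]

Fragment lengths:
  [0,1): 1 bp
  [1,10): 9 bp
  [10,14): 4 bp
  [14,20): 6 bp
  [20,36): 16 bp
  [36,45): 9 bp
  [45,54): 9 bp
  [54,66): 12 bp
  [66,70): 4 bp
  [70,83): 13 bp
  [83,87): 4 bp
  [87,98): 11 bp
  [98,105): 7 bp
  [105,109): 4 bp
  [109,116): 7 bp
  [116,129): 13 bp
  [129,134): 5 bp
  [134,143): 9 bp
  [143,151): 8 bp
  [151,159): 8 bp
  [159,167): 8 bp
  [167,172): 5 bp
  [172,185): 13 bp
  [185,196): 11 bp

[1,4,4,4,4,5,5,6,7,7,8,8,8,9,9,9,9,11,11,12,13,13,13,16]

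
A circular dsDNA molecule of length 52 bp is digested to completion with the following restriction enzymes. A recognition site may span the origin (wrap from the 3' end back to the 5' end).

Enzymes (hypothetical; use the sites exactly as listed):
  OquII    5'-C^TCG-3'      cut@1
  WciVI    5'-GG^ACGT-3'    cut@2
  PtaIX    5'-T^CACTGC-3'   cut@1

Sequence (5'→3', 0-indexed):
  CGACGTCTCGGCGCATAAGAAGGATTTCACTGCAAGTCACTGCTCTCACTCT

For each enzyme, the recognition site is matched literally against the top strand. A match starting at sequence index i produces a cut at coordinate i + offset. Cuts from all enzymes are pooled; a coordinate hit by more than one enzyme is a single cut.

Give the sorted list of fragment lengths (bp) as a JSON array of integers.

Scan for sites:
  OquII (CTCG, off=1): starts [6, 50] → cuts [7, 51]
  WciVI (GGACGT, off=2): no sites
  PtaIX (TCACTGC, off=1): starts [26, 36] → cuts [27, 37]

All cut coordinates (distinct, sorted): [7, 27, 37, 51]

Fragments:
  7→27: 20 bp
  27→37: 10 bp
  37→51: 14 bp
  51→7 (wrap): 52-51+7 = 8 bp

[8,10,14,20]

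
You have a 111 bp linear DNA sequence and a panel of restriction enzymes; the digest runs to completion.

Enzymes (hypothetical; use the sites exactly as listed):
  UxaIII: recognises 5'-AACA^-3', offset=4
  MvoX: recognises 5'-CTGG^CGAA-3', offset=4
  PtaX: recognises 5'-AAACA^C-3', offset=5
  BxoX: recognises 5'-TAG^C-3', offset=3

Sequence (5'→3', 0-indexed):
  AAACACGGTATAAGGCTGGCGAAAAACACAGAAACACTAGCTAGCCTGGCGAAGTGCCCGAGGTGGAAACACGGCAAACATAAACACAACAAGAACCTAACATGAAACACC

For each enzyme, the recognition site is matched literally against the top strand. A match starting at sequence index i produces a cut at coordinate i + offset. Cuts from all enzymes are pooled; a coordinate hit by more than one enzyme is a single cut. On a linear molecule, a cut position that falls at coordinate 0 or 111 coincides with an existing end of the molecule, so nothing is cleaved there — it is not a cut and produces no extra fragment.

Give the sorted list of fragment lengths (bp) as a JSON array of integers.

[2,4,4,5,5,5,6,7,8,9,9,11,14,22]

Scan for sites:
  UxaIII AACA/4: at [1, 24, 32, 67, 76, 82, 87, 98, 105] ⇒ [5, 28, 36, 71, 80, 86, 91, 102, 109]
  MvoX CTGGCGAA/4: at [15, 45] ⇒ [19, 49]
  PtaX AAACAC/5: at [0, 23, 31, 66, 81, 104] ⇒ [5, 28, 36, 71, 86, 109]
  BxoX TAGC/3: at [37, 41] ⇒ [40, 44]

Pooled cuts: [5, 19, 28, 36, 40, 44, 49, 71, 80, 86, 91, 102, 109]

Fragment lengths:
  [0,5): 5 bp
  [5,19): 14 bp
  [19,28): 9 bp
  [28,36): 8 bp
  [36,40): 4 bp
  [40,44): 4 bp
  [44,49): 5 bp
  [49,71): 22 bp
  [71,80): 9 bp
  [80,86): 6 bp
  [86,91): 5 bp
  [91,102): 11 bp
  [102,109): 7 bp
  [109,111): 2 bp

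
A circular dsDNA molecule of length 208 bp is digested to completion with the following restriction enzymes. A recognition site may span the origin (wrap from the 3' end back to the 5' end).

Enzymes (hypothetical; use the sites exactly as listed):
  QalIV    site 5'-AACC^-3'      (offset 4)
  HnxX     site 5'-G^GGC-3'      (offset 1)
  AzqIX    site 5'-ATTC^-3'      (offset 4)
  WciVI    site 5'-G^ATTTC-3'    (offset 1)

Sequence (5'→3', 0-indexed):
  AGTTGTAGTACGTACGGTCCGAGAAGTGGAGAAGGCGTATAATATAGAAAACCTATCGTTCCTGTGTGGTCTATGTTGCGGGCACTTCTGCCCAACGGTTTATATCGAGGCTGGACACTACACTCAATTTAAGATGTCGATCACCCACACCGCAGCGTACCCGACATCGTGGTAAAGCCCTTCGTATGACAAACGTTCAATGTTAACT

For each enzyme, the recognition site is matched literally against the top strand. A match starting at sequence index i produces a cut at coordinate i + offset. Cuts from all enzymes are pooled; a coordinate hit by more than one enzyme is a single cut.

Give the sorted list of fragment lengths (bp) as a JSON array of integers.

Site scan:
  QalIV AACC/4: at [49] ⇒ [53]
  HnxX GGGC/1: at [79] ⇒ [80]
  AzqIX (ATTC, off=4): no sites
  WciVI (GATTTC, off=1): no sites

All cut coordinates (distinct, sorted): [53, 80]

Fragment lengths:
  53→80: 27 bp
  80→53 (wrap): 208-80+53 = 181 bp

[27,181]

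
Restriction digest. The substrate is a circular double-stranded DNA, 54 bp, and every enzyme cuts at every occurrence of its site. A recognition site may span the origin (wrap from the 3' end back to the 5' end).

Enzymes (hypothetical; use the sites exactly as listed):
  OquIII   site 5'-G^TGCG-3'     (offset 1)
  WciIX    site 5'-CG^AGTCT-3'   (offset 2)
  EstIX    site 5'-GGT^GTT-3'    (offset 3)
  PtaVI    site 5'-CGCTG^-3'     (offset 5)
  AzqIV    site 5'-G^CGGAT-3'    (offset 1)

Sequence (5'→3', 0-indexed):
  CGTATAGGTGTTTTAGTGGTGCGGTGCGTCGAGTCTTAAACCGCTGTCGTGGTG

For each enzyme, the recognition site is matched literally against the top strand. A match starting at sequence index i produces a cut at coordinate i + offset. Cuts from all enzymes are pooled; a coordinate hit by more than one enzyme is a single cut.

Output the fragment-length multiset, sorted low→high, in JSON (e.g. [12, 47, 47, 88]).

[5,6,7,10,11,15]

Site scan:
  OquIII (GTGCG, off=1): starts [18, 23, 51] → cuts [19, 24, 52]
  WciIX (CGAGTCT, off=2): starts [29] → cuts [31]
  EstIX (GGTGTT, off=3): starts [6] → cuts [9]
  PtaVI (CGCTG, off=5): starts [41] → cuts [46]
  AzqIV (GCGGAT, off=1): no sites

All cut coordinates (distinct, sorted): [9, 19, 24, 31, 46, 52]

Fragments:
  9→19: 10 bp
  19→24: 5 bp
  24→31: 7 bp
  31→46: 15 bp
  46→52: 6 bp
  52→9 (wrap): 54-52+9 = 11 bp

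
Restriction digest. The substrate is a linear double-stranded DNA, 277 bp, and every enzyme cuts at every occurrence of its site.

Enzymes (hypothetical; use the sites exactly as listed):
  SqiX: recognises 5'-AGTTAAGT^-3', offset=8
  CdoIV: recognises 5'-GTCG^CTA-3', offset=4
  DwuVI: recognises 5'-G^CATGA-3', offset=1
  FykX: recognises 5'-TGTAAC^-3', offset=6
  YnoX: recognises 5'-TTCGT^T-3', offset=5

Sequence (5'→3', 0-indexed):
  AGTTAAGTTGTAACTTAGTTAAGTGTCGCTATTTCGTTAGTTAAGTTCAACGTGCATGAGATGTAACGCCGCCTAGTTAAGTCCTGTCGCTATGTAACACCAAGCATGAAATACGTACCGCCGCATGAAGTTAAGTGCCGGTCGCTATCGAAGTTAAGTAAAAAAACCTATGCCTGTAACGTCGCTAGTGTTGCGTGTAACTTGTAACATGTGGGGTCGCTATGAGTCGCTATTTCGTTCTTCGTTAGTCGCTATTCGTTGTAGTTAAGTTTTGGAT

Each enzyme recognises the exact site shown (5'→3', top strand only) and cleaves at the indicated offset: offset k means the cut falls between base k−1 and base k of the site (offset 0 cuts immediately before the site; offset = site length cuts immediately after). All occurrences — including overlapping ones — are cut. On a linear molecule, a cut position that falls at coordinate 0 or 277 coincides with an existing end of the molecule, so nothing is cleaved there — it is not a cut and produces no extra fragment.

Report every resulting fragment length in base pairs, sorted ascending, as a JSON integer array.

[4,4,6,6,6,7,7,7,7,8,8,8,8,9,9,9,9,10,10,11,11,13,13,15,15,17,19,21]

Site scan:
  SqiX AGTTAAGT/8: at [0, 16, 38, 74, 128, 151, 262] ⇒ [8, 24, 46, 82, 136, 159, 270]
  CdoIV GTCGCTA/4: at [24, 85, 140, 180, 215, 225, 247] ⇒ [28, 89, 144, 184, 219, 229, 251]
  DwuVI GCATGA/1: at [53, 103, 122] ⇒ [54, 104, 123]
  FykX TGTAAC/6: at [8, 61, 92, 174, 195, 202] ⇒ [14, 67, 98, 180, 201, 208]
  YnoX TTCGTT/5: at [32, 233, 240, 254] ⇒ [37, 238, 245, 259]

Pooled cuts: [8, 14, 24, 28, 37, 46, 54, 67, 82, 89, 98, 104, 123, 136, 144, 159, 180, 184, 201, 208, 219, 229, 238, 245, 251, 259, 270]

Fragments:
  [0,8): 8 bp
  [8,14): 6 bp
  [14,24): 10 bp
  [24,28): 4 bp
  [28,37): 9 bp
  [37,46): 9 bp
  [46,54): 8 bp
  [54,67): 13 bp
  [67,82): 15 bp
  [82,89): 7 bp
  [89,98): 9 bp
  [98,104): 6 bp
  [104,123): 19 bp
  [123,136): 13 bp
  [136,144): 8 bp
  [144,159): 15 bp
  [159,180): 21 bp
  [180,184): 4 bp
  [184,201): 17 bp
  [201,208): 7 bp
  [208,219): 11 bp
  [219,229): 10 bp
  [229,238): 9 bp
  [238,245): 7 bp
  [245,251): 6 bp
  [251,259): 8 bp
  [259,270): 11 bp
  [270,277): 7 bp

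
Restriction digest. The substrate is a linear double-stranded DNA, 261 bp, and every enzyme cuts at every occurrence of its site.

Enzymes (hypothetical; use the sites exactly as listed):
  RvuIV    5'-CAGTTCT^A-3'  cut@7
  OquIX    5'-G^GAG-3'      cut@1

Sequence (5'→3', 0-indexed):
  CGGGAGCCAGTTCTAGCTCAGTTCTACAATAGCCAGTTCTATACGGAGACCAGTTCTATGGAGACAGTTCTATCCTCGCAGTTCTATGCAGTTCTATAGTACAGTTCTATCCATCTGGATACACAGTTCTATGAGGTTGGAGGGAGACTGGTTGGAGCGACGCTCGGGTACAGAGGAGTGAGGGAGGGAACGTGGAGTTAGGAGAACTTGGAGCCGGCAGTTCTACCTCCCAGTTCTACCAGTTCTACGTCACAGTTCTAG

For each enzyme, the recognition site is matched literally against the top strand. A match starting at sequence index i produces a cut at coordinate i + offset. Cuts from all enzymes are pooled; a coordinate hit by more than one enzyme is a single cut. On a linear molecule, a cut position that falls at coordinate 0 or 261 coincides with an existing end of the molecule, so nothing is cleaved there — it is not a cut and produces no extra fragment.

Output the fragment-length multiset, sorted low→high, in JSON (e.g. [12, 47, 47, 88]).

Per-enzyme occurrences:
  RvuIV (CAGTTCTA, off=7): starts [7, 18, 33, 50, 64, 78, 88, 101, 123, 217, 230, 239, 252] → cuts [14, 25, 40, 57, 71, 85, 95, 108, 130, 224, 237, 246, 259]
  OquIX (GGAG, off=1): starts [2, 44, 59, 138, 142, 153, 174, 182, 193, 200, 209] → cuts [3, 45, 60, 139, 143, 154, 175, 183, 194, 201, 210]

All cut coordinates (distinct, sorted): [3, 14, 25, 40, 45, 57, 60, 71, 85, 95, 108, 130, 139, 143, 154, 175, 183, 194, 201, 210, 224, 237, 246, 259]

Fragment lengths:
  [0,3): 3 bp
  [3,14): 11 bp
  [14,25): 11 bp
  [25,40): 15 bp
  [40,45): 5 bp
  [45,57): 12 bp
  [57,60): 3 bp
  [60,71): 11 bp
  [71,85): 14 bp
  [85,95): 10 bp
  [95,108): 13 bp
  [108,130): 22 bp
  [130,139): 9 bp
  [139,143): 4 bp
  [143,154): 11 bp
  [154,175): 21 bp
  [175,183): 8 bp
  [183,194): 11 bp
  [194,201): 7 bp
  [201,210): 9 bp
  [210,224): 14 bp
  [224,237): 13 bp
  [237,246): 9 bp
  [246,259): 13 bp
  [259,261): 2 bp

[2,3,3,4,5,7,8,9,9,9,10,11,11,11,11,11,12,13,13,13,14,14,15,21,22]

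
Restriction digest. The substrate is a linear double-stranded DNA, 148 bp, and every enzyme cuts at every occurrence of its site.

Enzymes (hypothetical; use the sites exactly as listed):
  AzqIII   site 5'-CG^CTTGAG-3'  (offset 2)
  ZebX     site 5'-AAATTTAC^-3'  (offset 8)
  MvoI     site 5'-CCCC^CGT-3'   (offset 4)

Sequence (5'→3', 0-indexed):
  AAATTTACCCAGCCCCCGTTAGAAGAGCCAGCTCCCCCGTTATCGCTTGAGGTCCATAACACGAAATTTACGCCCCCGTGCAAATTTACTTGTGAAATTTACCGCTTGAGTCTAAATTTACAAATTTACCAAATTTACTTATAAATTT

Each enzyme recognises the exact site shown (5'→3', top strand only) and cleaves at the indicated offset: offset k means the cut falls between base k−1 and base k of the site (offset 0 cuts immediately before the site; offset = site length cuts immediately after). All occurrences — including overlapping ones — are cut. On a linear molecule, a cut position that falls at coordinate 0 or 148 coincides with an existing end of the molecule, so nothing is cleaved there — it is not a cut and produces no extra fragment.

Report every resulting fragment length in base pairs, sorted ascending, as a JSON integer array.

[2,5,8,8,8,8,9,10,13,13,17,21,26]

Scan for sites:
  AzqIII CGCTTGAG/2: at [43, 102] ⇒ [45, 104]
  ZebX AAATTTAC/8: at [0, 63, 81, 94, 113, 121, 130] ⇒ [8, 71, 89, 102, 121, 129, 138]
  MvoI CCCCCGT/4: at [12, 33, 72] ⇒ [16, 37, 76]

Pooled cuts: [8, 16, 37, 45, 71, 76, 89, 102, 104, 121, 129, 138]

Fragment lengths:
  [0,8): 8 bp
  [8,16): 8 bp
  [16,37): 21 bp
  [37,45): 8 bp
  [45,71): 26 bp
  [71,76): 5 bp
  [76,89): 13 bp
  [89,102): 13 bp
  [102,104): 2 bp
  [104,121): 17 bp
  [121,129): 8 bp
  [129,138): 9 bp
  [138,148): 10 bp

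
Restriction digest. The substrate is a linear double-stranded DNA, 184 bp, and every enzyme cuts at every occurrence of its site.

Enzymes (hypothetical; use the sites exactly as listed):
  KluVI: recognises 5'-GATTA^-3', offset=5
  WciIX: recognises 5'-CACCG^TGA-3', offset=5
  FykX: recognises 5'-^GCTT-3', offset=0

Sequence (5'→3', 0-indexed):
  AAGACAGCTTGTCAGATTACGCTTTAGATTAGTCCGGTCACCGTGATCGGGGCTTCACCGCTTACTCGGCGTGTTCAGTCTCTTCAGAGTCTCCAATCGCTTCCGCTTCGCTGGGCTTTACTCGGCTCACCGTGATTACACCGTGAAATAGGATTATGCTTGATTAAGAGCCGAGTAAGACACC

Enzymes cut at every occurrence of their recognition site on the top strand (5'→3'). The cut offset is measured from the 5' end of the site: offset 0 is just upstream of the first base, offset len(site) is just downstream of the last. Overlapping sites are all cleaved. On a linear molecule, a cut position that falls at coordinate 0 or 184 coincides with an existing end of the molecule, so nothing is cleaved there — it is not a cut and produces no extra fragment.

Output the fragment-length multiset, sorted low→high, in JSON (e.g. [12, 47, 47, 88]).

Scan for sites:
  KluVI GATTA/5: at [14, 26, 133, 151, 161] ⇒ [19, 31, 138, 156, 166]
  WciIX CACCGTGA/5: at [38, 127, 138] ⇒ [43, 132, 143]
  FykX GCTT/0: at [6, 20, 51, 59, 98, 104, 114, 157] ⇒ [6, 20, 51, 59, 98, 104, 114, 157]

All cut coordinates (distinct, sorted): [6, 19, 20, 31, 43, 51, 59, 98, 104, 114, 132, 138, 143, 156, 157, 166]

Fragment lengths:
  [0,6): 6 bp
  [6,19): 13 bp
  [19,20): 1 bp
  [20,31): 11 bp
  [31,43): 12 bp
  [43,51): 8 bp
  [51,59): 8 bp
  [59,98): 39 bp
  [98,104): 6 bp
  [104,114): 10 bp
  [114,132): 18 bp
  [132,138): 6 bp
  [138,143): 5 bp
  [143,156): 13 bp
  [156,157): 1 bp
  [157,166): 9 bp
  [166,184): 18 bp

[1,1,5,6,6,6,8,8,9,10,11,12,13,13,18,18,39]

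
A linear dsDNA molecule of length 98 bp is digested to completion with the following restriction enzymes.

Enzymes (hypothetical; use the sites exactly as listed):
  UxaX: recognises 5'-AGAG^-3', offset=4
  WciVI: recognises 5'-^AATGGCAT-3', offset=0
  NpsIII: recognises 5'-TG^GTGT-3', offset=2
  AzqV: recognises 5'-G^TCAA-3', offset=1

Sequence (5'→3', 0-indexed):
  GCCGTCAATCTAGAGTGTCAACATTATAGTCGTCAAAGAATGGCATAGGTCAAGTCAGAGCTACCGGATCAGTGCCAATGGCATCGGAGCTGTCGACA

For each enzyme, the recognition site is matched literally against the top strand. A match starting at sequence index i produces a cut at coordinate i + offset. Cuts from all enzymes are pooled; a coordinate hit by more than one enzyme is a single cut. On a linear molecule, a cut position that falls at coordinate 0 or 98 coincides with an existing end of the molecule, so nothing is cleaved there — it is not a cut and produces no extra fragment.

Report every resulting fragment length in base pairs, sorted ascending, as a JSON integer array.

[2,4,6,11,11,11,15,16,22]

Site scan:
  UxaX AGAG/4: at [11, 56] ⇒ [15, 60]
  WciVI AATGGCAT/0: at [38, 76] ⇒ [38, 76]
  NpsIII (TGGTGT, off=2): no sites
  AzqV GTCAA/1: at [3, 16, 31, 48] ⇒ [4, 17, 32, 49]

Pooled cuts: [4, 15, 17, 32, 38, 49, 60, 76]

Fragments:
  [0,4): 4 bp
  [4,15): 11 bp
  [15,17): 2 bp
  [17,32): 15 bp
  [32,38): 6 bp
  [38,49): 11 bp
  [49,60): 11 bp
  [60,76): 16 bp
  [76,98): 22 bp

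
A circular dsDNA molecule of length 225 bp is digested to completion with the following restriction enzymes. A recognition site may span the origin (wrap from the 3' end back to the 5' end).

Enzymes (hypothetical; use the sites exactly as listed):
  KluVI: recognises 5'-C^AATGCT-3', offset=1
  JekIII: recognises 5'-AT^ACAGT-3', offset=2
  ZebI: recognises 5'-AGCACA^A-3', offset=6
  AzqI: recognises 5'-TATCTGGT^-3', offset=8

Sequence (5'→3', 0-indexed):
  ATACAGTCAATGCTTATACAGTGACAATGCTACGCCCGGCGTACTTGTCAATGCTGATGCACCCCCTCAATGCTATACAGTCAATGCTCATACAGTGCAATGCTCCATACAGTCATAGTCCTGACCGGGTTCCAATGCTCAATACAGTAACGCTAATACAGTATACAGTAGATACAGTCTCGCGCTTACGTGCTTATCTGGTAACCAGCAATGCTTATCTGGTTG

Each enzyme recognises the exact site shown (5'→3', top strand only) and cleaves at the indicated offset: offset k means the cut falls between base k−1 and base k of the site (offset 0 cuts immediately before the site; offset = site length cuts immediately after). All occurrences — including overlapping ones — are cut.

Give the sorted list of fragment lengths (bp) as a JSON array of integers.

[4,6,6,7,7,7,8,8,9,9,9,10,10,14,14,19,24,25,29]

Site scan:
  KluVI CAATGCT/1: at [7, 24, 48, 67, 81, 97, 132, 208] ⇒ [8, 25, 49, 68, 82, 98, 133, 209]
  JekIII ATACAGT/2: at [0, 15, 74, 89, 106, 141, 155, 162, 171] ⇒ [2, 17, 76, 91, 108, 143, 157, 164, 173]
  ZebI (AGCACAA, off=6): no sites
  AzqI TATCTGGT/8: at [194, 215] ⇒ [202, 223]

All cut coordinates (distinct, sorted): [2, 8, 17, 25, 49, 68, 76, 82, 91, 98, 108, 133, 143, 157, 164, 173, 202, 209, 223]

Fragment lengths:
  2→8: 6 bp
  8→17: 9 bp
  17→25: 8 bp
  25→49: 24 bp
  49→68: 19 bp
  68→76: 8 bp
  76→82: 6 bp
  82→91: 9 bp
  91→98: 7 bp
  98→108: 10 bp
  108→133: 25 bp
  133→143: 10 bp
  143→157: 14 bp
  157→164: 7 bp
  164→173: 9 bp
  173→202: 29 bp
  202→209: 7 bp
  209→223: 14 bp
  223→2 (wrap): 225-223+2 = 4 bp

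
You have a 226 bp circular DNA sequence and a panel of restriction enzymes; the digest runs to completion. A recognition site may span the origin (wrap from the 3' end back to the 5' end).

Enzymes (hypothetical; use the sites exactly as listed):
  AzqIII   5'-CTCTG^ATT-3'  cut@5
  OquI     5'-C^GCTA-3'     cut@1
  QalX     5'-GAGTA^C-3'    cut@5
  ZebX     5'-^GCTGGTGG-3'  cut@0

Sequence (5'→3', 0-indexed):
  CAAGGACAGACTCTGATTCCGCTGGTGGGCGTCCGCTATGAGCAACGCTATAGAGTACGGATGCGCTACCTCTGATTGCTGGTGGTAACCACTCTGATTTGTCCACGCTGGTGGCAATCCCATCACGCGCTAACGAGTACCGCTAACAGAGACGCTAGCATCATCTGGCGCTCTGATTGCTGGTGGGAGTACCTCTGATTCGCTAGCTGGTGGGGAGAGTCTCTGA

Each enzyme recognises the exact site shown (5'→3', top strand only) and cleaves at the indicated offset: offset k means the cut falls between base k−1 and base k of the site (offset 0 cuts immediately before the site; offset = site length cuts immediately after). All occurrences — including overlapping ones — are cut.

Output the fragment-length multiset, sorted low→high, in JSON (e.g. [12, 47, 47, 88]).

Site scan:
  AzqIII (CTCTGATT, off=5): starts [10, 69, 91, 170, 192] → cuts [15, 74, 96, 175, 197]
  OquI (CGCTA, off=1): starts [33, 45, 63, 127, 140, 152, 200] → cuts [34, 46, 64, 128, 141, 153, 201]
  QalX (GAGTAC, off=5): starts [52, 134, 186] → cuts [57, 139, 191]
  ZebX (GCTGGTGG, off=0): starts [20, 77, 106, 178, 205] → cuts [20, 77, 106, 178, 205]

Pooled cuts: [15, 20, 34, 46, 57, 64, 74, 77, 96, 106, 128, 139, 141, 153, 175, 178, 191, 197, 201, 205]

Fragments:
  15→20: 5 bp
  20→34: 14 bp
  34→46: 12 bp
  46→57: 11 bp
  57→64: 7 bp
  64→74: 10 bp
  74→77: 3 bp
  77→96: 19 bp
  96→106: 10 bp
  106→128: 22 bp
  128→139: 11 bp
  139→141: 2 bp
  141→153: 12 bp
  153→175: 22 bp
  175→178: 3 bp
  178→191: 13 bp
  191→197: 6 bp
  197→201: 4 bp
  201→205: 4 bp
  205→15 (wrap): 226-205+15 = 36 bp

[2,3,3,4,4,5,6,7,10,10,11,11,12,12,13,14,19,22,22,36]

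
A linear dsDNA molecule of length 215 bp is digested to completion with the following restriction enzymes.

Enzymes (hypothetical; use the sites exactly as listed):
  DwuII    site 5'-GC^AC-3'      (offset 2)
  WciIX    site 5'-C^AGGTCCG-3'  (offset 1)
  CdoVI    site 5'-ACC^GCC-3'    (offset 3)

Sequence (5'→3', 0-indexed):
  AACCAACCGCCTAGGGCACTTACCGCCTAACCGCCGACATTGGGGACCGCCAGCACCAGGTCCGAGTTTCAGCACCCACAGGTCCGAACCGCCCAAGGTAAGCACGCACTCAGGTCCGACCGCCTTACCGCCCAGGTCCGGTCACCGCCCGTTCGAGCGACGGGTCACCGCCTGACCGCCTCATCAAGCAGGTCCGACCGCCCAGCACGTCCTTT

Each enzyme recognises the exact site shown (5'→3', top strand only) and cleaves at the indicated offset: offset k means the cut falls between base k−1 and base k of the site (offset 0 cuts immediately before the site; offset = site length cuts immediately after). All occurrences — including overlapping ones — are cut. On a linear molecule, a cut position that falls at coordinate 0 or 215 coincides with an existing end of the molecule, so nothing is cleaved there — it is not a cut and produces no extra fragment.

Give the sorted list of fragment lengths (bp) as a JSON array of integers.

[3,4,4,4,6,6,7,7,8,8,8,8,9,9,10,10,11,12,13,13,16,16,23]

Scan for sites:
  DwuII GCAC/2: at [15, 52, 71, 101, 105, 204] ⇒ [17, 54, 73, 103, 107, 206]
  WciIX CAGGTCCG/1: at [56, 78, 110, 132, 188] ⇒ [57, 79, 111, 133, 189]
  CdoVI ACCGCC/3: at [5, 21, 29, 45, 87, 118, 126, 143, 166, 174, 196] ⇒ [8, 24, 32, 48, 90, 121, 129, 146, 169, 177, 199]

All cut coordinates (distinct, sorted): [8, 17, 24, 32, 48, 54, 57, 73, 79, 90, 103, 107, 111, 121, 129, 133, 146, 169, 177, 189, 199, 206]

Fragments:
  [0,8): 8 bp
  [8,17): 9 bp
  [17,24): 7 bp
  [24,32): 8 bp
  [32,48): 16 bp
  [48,54): 6 bp
  [54,57): 3 bp
  [57,73): 16 bp
  [73,79): 6 bp
  [79,90): 11 bp
  [90,103): 13 bp
  [103,107): 4 bp
  [107,111): 4 bp
  [111,121): 10 bp
  [121,129): 8 bp
  [129,133): 4 bp
  [133,146): 13 bp
  [146,169): 23 bp
  [169,177): 8 bp
  [177,189): 12 bp
  [189,199): 10 bp
  [199,206): 7 bp
  [206,215): 9 bp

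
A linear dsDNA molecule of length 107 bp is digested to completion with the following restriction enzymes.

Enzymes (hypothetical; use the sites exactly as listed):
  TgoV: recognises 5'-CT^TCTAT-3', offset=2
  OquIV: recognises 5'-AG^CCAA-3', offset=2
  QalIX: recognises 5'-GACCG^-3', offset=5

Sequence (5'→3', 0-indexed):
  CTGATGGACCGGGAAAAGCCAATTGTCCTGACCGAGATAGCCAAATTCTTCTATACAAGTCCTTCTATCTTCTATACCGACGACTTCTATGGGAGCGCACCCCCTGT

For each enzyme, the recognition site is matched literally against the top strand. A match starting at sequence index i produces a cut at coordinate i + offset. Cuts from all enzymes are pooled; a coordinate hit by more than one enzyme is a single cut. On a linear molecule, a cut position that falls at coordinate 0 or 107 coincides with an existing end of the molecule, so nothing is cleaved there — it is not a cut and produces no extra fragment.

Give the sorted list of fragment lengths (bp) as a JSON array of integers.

Scan for sites:
  TgoV (CTTCTAT, off=2): starts [47, 61, 68, 83] → cuts [49, 63, 70, 85]
  OquIV (AGCCAA, off=2): starts [16, 38] → cuts [18, 40]
  QalIX (GACCG, off=5): starts [6, 29] → cuts [11, 34]

Pooled cuts: [11, 18, 34, 40, 49, 63, 70, 85]

Fragments:
  [0,11): 11 bp
  [11,18): 7 bp
  [18,34): 16 bp
  [34,40): 6 bp
  [40,49): 9 bp
  [49,63): 14 bp
  [63,70): 7 bp
  [70,85): 15 bp
  [85,107): 22 bp

[6,7,7,9,11,14,15,16,22]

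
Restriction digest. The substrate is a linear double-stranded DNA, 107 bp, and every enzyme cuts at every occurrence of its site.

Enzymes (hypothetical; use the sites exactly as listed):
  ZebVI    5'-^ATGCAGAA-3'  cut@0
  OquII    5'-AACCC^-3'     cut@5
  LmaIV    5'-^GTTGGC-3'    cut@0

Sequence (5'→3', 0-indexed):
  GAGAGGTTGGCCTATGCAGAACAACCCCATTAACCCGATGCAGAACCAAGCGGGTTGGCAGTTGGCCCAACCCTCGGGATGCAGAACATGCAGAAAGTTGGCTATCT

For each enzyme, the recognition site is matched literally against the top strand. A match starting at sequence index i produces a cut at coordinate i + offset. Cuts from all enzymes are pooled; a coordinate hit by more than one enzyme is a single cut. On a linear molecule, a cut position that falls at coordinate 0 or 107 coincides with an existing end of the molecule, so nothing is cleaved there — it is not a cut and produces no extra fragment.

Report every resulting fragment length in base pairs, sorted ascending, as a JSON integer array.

Site scan:
  ZebVI (ATGCAGAA, off=0): starts [13, 37, 78, 87] → cuts [13, 37, 78, 87]
  OquII (AACCC, off=5): starts [22, 31, 68] → cuts [27, 36, 73]
  LmaIV (GTTGGC, off=0): starts [5, 53, 60, 96] → cuts [5, 53, 60, 96]

All cut coordinates (distinct, sorted): [5, 13, 27, 36, 37, 53, 60, 73, 78, 87, 96]

Fragments:
  [0,5): 5 bp
  [5,13): 8 bp
  [13,27): 14 bp
  [27,36): 9 bp
  [36,37): 1 bp
  [37,53): 16 bp
  [53,60): 7 bp
  [60,73): 13 bp
  [73,78): 5 bp
  [78,87): 9 bp
  [87,96): 9 bp
  [96,107): 11 bp

[1,5,5,7,8,9,9,9,11,13,14,16]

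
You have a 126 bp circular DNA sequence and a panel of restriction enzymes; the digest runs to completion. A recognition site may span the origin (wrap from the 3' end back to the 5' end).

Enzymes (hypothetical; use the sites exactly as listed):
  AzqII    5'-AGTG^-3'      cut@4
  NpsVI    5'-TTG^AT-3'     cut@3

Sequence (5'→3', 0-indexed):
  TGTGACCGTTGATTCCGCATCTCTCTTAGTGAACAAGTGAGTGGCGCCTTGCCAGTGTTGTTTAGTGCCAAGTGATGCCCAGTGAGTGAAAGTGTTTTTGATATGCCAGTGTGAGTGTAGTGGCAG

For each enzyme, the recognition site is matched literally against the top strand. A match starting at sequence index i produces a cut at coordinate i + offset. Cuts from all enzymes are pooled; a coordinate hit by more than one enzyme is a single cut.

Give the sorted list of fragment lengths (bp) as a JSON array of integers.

[4,4,5,6,6,6,6,7,8,9,10,10,11,14,20]

Site scan:
  AzqII (AGTG, off=4): starts [27, 35, 39, 53, 63, 70, 80, 84, 90, 107, 113, 118, 124] → cuts [2, 31, 39, 43, 57, 67, 74, 84, 88, 94, 111, 117, 122]
  NpsVI (TTGAT, off=3): starts [8, 97] → cuts [11, 100]

Pooled cuts: [2, 11, 31, 39, 43, 57, 67, 74, 84, 88, 94, 100, 111, 117, 122]

Fragments:
  2→11: 9 bp
  11→31: 20 bp
  31→39: 8 bp
  39→43: 4 bp
  43→57: 14 bp
  57→67: 10 bp
  67→74: 7 bp
  74→84: 10 bp
  84→88: 4 bp
  88→94: 6 bp
  94→100: 6 bp
  100→111: 11 bp
  111→117: 6 bp
  117→122: 5 bp
  122→2 (wrap): 126-122+2 = 6 bp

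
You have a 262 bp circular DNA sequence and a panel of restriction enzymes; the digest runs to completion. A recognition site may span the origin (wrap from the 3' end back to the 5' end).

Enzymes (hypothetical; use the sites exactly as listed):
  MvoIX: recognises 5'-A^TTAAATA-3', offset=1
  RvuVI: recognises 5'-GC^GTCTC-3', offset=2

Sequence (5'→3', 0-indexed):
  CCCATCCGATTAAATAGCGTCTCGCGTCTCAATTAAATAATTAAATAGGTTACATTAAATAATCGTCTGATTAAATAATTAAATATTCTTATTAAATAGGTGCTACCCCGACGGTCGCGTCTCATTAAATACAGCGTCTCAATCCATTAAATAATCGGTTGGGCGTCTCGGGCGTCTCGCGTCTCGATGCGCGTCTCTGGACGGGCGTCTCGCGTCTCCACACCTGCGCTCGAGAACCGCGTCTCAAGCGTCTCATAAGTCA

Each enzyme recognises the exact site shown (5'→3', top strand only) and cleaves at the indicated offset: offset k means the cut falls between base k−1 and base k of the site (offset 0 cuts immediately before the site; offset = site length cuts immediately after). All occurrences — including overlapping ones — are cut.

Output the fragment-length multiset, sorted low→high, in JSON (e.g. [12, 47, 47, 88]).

Site scan:
  MvoIX (ATTAAATA, off=1): starts [8, 31, 39, 53, 69, 77, 90, 123, 145] → cuts [9, 32, 40, 54, 70, 78, 91, 124, 146]
  RvuVI (GCGTCTC, off=2): starts [16, 23, 116, 133, 162, 171, 178, 190, 204, 211, 238, 247] → cuts [18, 25, 118, 135, 164, 173, 180, 192, 206, 213, 240, 249]

All cut coordinates (distinct, sorted): [9, 18, 25, 32, 40, 54, 70, 78, 91, 118, 124, 135, 146, 164, 173, 180, 192, 206, 213, 240, 249]

Fragments:
  9→18: 9 bp
  18→25: 7 bp
  25→32: 7 bp
  32→40: 8 bp
  40→54: 14 bp
  54→70: 16 bp
  70→78: 8 bp
  78→91: 13 bp
  91→118: 27 bp
  118→124: 6 bp
  124→135: 11 bp
  135→146: 11 bp
  146→164: 18 bp
  164→173: 9 bp
  173→180: 7 bp
  180→192: 12 bp
  192→206: 14 bp
  206→213: 7 bp
  213→240: 27 bp
  240→249: 9 bp
  249→9 (wrap): 262-249+9 = 22 bp

[6,7,7,7,7,8,8,9,9,9,11,11,12,13,14,14,16,18,22,27,27]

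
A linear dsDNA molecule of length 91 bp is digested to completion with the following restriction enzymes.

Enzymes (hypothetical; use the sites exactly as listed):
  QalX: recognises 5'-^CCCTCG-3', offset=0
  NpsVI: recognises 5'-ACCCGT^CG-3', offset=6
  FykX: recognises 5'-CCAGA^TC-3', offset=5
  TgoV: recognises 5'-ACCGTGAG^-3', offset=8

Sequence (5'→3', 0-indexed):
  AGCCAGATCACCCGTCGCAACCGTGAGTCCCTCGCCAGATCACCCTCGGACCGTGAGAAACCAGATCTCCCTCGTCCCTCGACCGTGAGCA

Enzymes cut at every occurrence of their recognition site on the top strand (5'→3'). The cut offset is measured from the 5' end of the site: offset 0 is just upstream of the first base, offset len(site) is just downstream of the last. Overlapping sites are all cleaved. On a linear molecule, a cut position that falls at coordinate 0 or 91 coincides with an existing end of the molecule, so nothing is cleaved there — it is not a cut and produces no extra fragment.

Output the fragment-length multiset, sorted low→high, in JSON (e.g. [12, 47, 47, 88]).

[1,2,3,3,7,7,8,8,11,12,14,15]

Site scan:
  QalX (CCCTCG, off=0): starts [28, 42, 68, 75] → cuts [28, 42, 68, 75]
  NpsVI (ACCCGTCG, off=6): starts [9] → cuts [15]
  FykX (CCAGATC, off=5): starts [2, 34, 60] → cuts [7, 39, 65]
  TgoV (ACCGTGAG, off=8): starts [19, 49, 81] → cuts [27, 57, 89]

Pooled cuts: [7, 15, 27, 28, 39, 42, 57, 65, 68, 75, 89]

Fragment lengths:
  [0,7): 7 bp
  [7,15): 8 bp
  [15,27): 12 bp
  [27,28): 1 bp
  [28,39): 11 bp
  [39,42): 3 bp
  [42,57): 15 bp
  [57,65): 8 bp
  [65,68): 3 bp
  [68,75): 7 bp
  [75,89): 14 bp
  [89,91): 2 bp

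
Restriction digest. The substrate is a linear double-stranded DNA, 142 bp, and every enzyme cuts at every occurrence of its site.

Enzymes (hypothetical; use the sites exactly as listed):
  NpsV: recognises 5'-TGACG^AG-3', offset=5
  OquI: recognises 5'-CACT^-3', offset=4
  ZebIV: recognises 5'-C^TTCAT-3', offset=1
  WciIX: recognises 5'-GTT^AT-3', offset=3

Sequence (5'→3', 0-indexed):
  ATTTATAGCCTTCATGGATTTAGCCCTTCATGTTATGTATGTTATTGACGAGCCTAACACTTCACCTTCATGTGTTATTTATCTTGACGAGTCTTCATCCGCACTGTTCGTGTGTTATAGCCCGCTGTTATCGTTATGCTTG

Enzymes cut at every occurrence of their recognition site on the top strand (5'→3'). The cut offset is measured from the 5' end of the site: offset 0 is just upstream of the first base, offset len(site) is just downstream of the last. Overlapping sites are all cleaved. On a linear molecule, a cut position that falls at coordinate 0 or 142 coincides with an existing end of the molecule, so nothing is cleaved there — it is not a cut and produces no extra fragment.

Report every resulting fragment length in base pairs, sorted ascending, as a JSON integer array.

Per-enzyme occurrences:
  NpsV TGACGAG/5: at [45, 84] ⇒ [50, 89]
  OquI CACT/4: at [57, 101] ⇒ [61, 105]
  ZebIV CTTCAT/1: at [9, 25, 65, 92] ⇒ [10, 26, 66, 93]
  WciIX GTTAT/3: at [31, 40, 73, 113, 126, 132] ⇒ [34, 43, 76, 116, 129, 135]

All cut coordinates (distinct, sorted): [10, 26, 34, 43, 50, 61, 66, 76, 89, 93, 105, 116, 129, 135]

Fragments:
  [0,10): 10 bp
  [10,26): 16 bp
  [26,34): 8 bp
  [34,43): 9 bp
  [43,50): 7 bp
  [50,61): 11 bp
  [61,66): 5 bp
  [66,76): 10 bp
  [76,89): 13 bp
  [89,93): 4 bp
  [93,105): 12 bp
  [105,116): 11 bp
  [116,129): 13 bp
  [129,135): 6 bp
  [135,142): 7 bp

[4,5,6,7,7,8,9,10,10,11,11,12,13,13,16]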